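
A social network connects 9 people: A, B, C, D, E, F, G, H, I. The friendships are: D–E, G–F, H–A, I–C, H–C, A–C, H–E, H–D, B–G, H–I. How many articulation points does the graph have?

Removing G increases the component count from 2 to 3, so G is a cut vertex.
Removing H increases the component count from 2 to 3, so H is a cut vertex.
By contrast removing E leaves 2 components; it is not a cut vertex. No other vertex is a cut vertex either.

2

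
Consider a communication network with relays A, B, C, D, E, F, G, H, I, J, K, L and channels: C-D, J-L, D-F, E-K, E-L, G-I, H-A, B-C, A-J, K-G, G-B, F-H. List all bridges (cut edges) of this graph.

G-I

The edges on the cycle E-K-G-B-C-D-F-H-A-J-L-E are not bridges since each lies on that cycle.
But removing G-I disconnects G from I — this is a bridge.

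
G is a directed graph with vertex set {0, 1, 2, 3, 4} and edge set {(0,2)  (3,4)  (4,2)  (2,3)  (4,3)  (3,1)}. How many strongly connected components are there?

3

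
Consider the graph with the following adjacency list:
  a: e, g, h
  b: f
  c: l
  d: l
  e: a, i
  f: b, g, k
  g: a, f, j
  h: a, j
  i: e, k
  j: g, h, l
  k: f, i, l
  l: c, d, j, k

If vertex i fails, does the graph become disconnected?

Deleting i leaves 1 component (was 1) (its neighbors e, k remain connected to each other), so i is not a cut vertex.

No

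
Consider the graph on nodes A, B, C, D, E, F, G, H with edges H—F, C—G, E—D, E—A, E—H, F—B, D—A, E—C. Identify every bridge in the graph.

B-F, C-E, C-G, E-H, F-H

The edges on the cycle E-D-A-E are not bridges since each lies on that cycle.
But removing B—F disconnects B from F; removing H—F disconnects H from F; removing C—E disconnects C from E; removing C—G disconnects C from G — these are bridges.
In total 5 edges are bridges.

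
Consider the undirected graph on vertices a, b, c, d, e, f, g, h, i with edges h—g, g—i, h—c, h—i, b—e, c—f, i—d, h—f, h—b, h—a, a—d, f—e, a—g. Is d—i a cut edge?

No

After removing d—i, the path d-a-h-i still connects them, so the edge is not a bridge.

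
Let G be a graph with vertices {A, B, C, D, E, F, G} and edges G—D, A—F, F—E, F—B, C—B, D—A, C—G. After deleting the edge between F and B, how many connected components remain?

F and B are still connected via F-A-D-G-C-B, so the component count stays at 1.

1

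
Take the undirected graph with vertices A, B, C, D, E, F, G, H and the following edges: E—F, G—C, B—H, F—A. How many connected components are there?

4

D is isolated — a component by itself.
Starting from C we can reach C, G. That is one component of size 2.
Starting from B we can reach B, H. That is one component of size 2.
Starting from A we can reach A, E, F. That is one component of size 3.
Total: 4 components.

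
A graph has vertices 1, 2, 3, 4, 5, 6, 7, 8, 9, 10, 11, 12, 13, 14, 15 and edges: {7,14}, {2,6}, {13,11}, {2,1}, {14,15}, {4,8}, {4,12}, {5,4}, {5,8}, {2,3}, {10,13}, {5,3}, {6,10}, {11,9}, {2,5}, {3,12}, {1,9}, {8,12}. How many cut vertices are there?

Removing 2 increases the component count from 2 to 3, so 2 is a cut vertex.
Removing 14 increases the component count from 2 to 3, so 14 is a cut vertex.
By contrast removing 3 leaves 2 components; it is not a cut vertex. No other vertex is a cut vertex either.

2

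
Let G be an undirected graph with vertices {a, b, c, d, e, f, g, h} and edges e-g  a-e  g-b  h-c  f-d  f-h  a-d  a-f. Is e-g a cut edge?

Removing e-g leaves no path between e and g: the component count goes from 1 to 2. So it is a bridge.

Yes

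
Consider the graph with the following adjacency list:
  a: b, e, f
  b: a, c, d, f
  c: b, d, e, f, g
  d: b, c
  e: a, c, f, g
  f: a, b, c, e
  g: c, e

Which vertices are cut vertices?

none

Removing c, for instance, still leaves 1 component. No single vertex removal increases the component count — the graph has no articulation points.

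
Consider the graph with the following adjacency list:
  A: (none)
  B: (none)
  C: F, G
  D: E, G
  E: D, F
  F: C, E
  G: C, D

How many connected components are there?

B is isolated — a component by itself.
A is isolated — a component by itself.
Starting from C we can reach C, D, E, F, G. That is one component of size 5.
Total: 3 components.

3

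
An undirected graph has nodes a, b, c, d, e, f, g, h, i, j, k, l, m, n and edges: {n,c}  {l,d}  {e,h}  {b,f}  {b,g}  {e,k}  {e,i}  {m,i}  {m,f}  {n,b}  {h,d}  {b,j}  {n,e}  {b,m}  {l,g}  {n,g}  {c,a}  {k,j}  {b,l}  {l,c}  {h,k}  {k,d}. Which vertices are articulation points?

Removing c increases the component count from 1 to 2, so c is a cut vertex.
By contrast removing b leaves 1 component; it is not a cut vertex. No other vertex is a cut vertex either.

c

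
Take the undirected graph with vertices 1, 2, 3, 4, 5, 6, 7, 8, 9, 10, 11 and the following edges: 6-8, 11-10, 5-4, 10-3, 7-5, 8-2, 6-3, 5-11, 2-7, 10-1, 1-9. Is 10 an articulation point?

Deleting 10 raises the number of components from 1 to 2, so 10 is a cut vertex.

Yes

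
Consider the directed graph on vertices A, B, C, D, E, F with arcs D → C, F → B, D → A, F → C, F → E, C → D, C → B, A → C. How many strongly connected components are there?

4

{A, C, D} are all mutually reachable — one SCC of size 3.
{B} is an SCC by itself.
{E} is an SCC by itself.
{F} is an SCC by itself.
That gives 4 strongly connected components.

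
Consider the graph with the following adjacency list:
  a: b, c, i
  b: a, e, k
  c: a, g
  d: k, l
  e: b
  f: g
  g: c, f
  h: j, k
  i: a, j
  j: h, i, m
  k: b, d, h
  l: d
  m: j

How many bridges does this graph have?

7

The edges on the cycle b-k-h-j-i-a-b are not bridges since each lies on that cycle.
But removing d-l disconnects d from l; removing g-c disconnects g from c; removing a-c disconnects a from c; removing d-k disconnects d from k — these are bridges.
In total 7 edges are bridges.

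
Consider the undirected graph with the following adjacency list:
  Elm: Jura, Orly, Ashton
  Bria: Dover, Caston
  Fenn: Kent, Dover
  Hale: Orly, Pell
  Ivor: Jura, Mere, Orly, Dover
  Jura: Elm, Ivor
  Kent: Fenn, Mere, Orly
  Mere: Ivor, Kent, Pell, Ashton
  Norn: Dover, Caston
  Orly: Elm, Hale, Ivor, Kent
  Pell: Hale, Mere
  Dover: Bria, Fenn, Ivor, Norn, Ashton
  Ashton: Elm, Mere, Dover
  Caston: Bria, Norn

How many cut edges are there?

0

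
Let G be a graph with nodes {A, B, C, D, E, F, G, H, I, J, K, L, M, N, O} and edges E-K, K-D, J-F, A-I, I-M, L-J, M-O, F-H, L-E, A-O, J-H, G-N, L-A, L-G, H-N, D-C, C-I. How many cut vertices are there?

1

Removing L increases the component count from 2 to 3, so L is a cut vertex.
By contrast removing J leaves 2 components; it is not a cut vertex. No other vertex is a cut vertex either.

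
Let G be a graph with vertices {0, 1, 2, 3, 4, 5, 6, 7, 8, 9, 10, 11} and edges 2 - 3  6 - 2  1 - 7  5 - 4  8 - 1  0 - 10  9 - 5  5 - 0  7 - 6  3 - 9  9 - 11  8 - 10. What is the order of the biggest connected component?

12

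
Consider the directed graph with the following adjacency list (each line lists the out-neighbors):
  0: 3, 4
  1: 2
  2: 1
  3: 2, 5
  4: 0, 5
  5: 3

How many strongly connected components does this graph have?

{0, 4} are all mutually reachable — one SCC of size 2.
{3, 5} are all mutually reachable — one SCC of size 2.
{1, 2} are all mutually reachable — one SCC of size 2.
That gives 3 strongly connected components.

3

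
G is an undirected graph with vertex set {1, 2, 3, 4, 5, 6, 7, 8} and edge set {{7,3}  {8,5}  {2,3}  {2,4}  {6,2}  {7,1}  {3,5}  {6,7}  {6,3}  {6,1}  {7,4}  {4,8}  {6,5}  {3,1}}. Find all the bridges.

The edges on the cycle 6-7-4-8-5-3-2-6 are not bridges since each lies on that cycle.
Every edge lies on some cycle, so there are no bridges.

none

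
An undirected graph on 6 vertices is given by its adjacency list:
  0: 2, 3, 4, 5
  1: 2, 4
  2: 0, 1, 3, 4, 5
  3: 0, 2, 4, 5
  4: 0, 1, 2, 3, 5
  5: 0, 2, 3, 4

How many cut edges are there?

The edges on the cycle 3-5-0-3 are not bridges since each lies on that cycle.
Every edge lies on some cycle, so there are no bridges.

0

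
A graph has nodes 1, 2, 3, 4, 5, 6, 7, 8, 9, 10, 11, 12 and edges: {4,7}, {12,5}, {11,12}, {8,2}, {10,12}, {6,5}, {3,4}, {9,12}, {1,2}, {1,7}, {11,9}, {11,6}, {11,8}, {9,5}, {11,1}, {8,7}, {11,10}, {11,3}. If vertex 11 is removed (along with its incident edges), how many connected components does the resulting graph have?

2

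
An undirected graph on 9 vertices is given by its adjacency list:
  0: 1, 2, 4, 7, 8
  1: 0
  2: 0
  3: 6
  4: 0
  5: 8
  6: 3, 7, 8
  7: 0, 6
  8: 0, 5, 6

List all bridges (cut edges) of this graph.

The edges on the cycle 0-7-6-8-0 are not bridges since each lies on that cycle.
But removing 0-2 disconnects 0 from 2; removing 6-3 disconnects 6 from 3; removing 0-1 disconnects 0 from 1; removing 5-8 disconnects 5 from 8 — these are bridges.
In total 5 edges are bridges.

0-1, 0-2, 0-4, 3-6, 5-8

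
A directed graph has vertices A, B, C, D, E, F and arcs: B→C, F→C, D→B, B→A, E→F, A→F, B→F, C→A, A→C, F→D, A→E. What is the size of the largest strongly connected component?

{A, B, C, D, E, F} are all mutually reachable — one SCC of size 6.
The largest has 6 vertices.

6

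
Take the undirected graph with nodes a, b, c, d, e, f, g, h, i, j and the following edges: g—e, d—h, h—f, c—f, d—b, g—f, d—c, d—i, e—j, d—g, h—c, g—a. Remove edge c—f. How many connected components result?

c and f are still connected via c-h-f, so the component count stays at 1.

1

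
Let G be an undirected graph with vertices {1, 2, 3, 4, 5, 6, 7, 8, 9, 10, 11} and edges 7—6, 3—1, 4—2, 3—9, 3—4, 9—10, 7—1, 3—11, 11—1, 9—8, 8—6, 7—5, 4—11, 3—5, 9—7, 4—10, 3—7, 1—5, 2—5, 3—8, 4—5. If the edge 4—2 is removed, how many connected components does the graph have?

4 and 2 are still connected via 4-5-2, so the component count stays at 1.

1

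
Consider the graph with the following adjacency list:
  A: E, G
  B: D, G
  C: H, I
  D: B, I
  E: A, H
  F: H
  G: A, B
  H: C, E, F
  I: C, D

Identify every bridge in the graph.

F-H

The edges on the cycle H-C-I-D-B-G-A-E-H are not bridges since each lies on that cycle.
But removing H-F disconnects H from F — this is a bridge.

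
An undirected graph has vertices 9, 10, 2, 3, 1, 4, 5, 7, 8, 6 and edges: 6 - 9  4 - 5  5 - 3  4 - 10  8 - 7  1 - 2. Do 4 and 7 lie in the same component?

The component containing 4 is {3, 4, 5, 10}, and 7 is not in it.

No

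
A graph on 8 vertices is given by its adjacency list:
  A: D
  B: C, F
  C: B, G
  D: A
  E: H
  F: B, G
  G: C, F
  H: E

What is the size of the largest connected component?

4

Starting from E we can reach E, H. That is one component of size 2.
Starting from A we can reach A, D. That is one component of size 2.
Starting from B we can reach B, C, F, G. That is one component of size 4.
The largest has 4 vertices.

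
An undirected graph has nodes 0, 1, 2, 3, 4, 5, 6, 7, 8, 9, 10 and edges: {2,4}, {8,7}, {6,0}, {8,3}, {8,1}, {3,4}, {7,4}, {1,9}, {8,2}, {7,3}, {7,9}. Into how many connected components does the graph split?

4

10 is isolated — a component by itself.
5 is isolated — a component by itself.
Starting from 0 we can reach 0, 6. That is one component of size 2.
Starting from 1 we can reach 1, 2, 3, 4, 7, 8, 9. That is one component of size 7.
Total: 4 components.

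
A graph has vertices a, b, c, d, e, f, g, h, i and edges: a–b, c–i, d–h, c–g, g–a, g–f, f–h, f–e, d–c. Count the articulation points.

4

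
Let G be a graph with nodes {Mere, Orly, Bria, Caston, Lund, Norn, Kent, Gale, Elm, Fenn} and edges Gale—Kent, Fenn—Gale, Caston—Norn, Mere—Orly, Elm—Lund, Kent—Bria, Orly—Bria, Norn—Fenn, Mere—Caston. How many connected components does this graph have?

2

Starting from Elm we can reach Elm, Lund. That is one component of size 2.
Starting from Bria we can reach Bria, Fenn, Gale, Kent, Mere, Norn, Orly, Caston. That is one component of size 8.
Total: 2 components.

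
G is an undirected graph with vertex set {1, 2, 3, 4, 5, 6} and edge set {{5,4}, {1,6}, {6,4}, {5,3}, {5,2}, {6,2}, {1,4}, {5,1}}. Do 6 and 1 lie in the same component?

From 6 we can reach 1, 2, 3, 4, 5, 6, which includes 1.

Yes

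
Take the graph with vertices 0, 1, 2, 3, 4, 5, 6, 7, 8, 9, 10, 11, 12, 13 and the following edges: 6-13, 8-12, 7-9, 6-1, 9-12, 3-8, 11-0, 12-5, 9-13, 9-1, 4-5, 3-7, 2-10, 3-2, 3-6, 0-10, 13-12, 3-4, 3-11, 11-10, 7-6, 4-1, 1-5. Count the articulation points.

1

Removing 3 increases the component count from 1 to 2, so 3 is a cut vertex.
By contrast removing 0 leaves 1 component; it is not a cut vertex. No other vertex is a cut vertex either.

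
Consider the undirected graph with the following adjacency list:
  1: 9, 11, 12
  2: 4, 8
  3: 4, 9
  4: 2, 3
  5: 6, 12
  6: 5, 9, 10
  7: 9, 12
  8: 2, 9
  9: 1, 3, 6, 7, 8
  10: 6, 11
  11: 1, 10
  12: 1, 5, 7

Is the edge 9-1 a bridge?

After removing 9-1, the path 9-7-12-1 still connects them, so the edge is not a bridge.

No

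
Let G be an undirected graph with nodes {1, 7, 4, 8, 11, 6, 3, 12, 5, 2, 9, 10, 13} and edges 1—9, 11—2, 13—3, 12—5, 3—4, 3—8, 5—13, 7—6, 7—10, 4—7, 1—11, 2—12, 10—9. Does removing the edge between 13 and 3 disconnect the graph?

After removing 13—3, the path 13-5-12-2-11-1-9-10-7-4-3 still connects them, so the edge is not a bridge.

No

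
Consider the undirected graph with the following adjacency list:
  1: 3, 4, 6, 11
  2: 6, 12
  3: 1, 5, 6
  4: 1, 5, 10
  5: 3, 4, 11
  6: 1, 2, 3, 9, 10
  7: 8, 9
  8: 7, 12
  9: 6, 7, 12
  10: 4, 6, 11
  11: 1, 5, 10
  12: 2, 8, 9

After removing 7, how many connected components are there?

1

With 7 gone, the remaining components are: {1, 2, 3, 4, 5, 6, 8, 9, 10, 11, 12}.
That is 1 component.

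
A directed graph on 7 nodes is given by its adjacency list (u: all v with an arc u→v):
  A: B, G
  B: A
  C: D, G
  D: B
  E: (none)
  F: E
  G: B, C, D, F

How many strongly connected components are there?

{A, B, C, D, G} are all mutually reachable — one SCC of size 5.
{F} is an SCC by itself.
{E} is an SCC by itself.
That gives 3 strongly connected components.

3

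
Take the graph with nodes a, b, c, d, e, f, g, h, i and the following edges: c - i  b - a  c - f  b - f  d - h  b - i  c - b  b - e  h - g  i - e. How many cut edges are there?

3

The edges on the cycle c-b-f-c are not bridges since each lies on that cycle.
But removing d - h disconnects d from h; removing a - b disconnects a from b; removing g - h disconnects g from h — these are bridges.
That makes 3 bridges.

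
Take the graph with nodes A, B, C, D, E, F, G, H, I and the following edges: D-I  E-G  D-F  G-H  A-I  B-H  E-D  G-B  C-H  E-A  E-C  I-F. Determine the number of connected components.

1

Starting from A we can reach A, B, C, D, E, F, G, H, I. That is one component of size 9.
Total: 1 component.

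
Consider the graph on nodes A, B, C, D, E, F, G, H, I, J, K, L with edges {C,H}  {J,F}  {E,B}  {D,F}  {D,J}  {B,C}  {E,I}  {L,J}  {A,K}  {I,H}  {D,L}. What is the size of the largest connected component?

G is isolated — a component by itself.
Starting from A we can reach A, K. That is one component of size 2.
Starting from D we can reach D, F, J, L. That is one component of size 4.
Starting from B we can reach B, C, E, H, I. That is one component of size 5.
The largest has 5 vertices.

5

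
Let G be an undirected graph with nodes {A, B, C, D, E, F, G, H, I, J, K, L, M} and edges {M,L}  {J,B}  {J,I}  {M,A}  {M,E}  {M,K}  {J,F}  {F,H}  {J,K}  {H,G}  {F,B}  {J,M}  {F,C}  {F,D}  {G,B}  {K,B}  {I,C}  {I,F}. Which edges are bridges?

The edges on the cycle J-I-C-F-J are not bridges since each lies on that cycle.
But removing A—M disconnects A from M; removing L—M disconnects L from M; removing F—D disconnects F from D; removing E—M disconnects E from M — these are bridges.

A-M, D-F, E-M, L-M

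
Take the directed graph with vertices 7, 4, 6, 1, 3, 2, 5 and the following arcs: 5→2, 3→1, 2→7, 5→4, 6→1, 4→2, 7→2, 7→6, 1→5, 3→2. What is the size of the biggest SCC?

6

{1, 2, 4, 5, 6, 7} are all mutually reachable — one SCC of size 6.
{3} is an SCC by itself.
The largest has 6 vertices.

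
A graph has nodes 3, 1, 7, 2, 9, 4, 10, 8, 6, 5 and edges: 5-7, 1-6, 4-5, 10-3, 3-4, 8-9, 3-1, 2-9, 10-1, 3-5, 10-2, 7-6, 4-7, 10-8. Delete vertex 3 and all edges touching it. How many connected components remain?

1

With 3 gone, the remaining components are: {1, 2, 4, 5, 6, 7, 8, 9, 10}.
That is 1 component.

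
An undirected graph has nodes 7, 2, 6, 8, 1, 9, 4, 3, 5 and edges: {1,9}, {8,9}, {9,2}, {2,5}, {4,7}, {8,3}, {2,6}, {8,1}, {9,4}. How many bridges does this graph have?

6

The edges on the cycle 8-1-9-8 are not bridges since each lies on that cycle.
But removing 2 - 6 disconnects 2 from 6; removing 9 - 2 disconnects 9 from 2; removing 2 - 5 disconnects 2 from 5; removing 9 - 4 disconnects 9 from 4 — these are bridges.
In total 6 edges are bridges.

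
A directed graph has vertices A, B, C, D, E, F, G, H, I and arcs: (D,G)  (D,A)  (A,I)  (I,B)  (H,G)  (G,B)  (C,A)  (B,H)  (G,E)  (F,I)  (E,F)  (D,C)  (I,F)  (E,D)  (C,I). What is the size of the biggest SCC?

9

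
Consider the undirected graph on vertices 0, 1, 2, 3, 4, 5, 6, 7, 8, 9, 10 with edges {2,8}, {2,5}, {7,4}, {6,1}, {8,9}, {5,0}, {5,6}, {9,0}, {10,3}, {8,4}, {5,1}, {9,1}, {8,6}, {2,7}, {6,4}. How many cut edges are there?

The edges on the cycle 2-5-0-9-8-2 are not bridges since each lies on that cycle.
But removing 10-3 disconnects 10 from 3 — this is a bridge.

1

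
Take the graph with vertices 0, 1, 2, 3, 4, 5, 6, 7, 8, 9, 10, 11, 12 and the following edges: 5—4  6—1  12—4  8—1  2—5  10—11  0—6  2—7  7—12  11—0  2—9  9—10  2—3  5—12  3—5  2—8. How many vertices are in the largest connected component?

Starting from 0 we can reach 0, 1, 2, 3, 4, 5, 6, 7, 8, 9, 10, 11, 12. That is one component of size 13.
The largest has 13 vertices.

13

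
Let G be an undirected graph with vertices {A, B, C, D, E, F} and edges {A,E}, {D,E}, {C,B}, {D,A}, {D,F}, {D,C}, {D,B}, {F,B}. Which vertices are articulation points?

D

Removing D increases the component count from 1 to 2, so D is a cut vertex.
By contrast removing B leaves 1 component; it is not a cut vertex. No other vertex is a cut vertex either.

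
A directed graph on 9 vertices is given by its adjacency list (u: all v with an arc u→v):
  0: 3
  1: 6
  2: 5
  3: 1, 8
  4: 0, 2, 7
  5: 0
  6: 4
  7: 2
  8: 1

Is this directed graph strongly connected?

Yes

From 0 we can reach every vertex (0, 1, 2, 3, 4, 5, 6, 7, 8), and every vertex can reach 0 (0, 1, 2, 3, 4, 5, 6, 7, 8). So the whole graph is one strongly connected component.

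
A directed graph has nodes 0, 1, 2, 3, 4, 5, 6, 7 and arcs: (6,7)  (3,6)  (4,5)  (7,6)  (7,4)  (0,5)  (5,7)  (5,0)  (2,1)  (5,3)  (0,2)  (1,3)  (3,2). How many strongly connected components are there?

{0, 1, 2, 3, 4, 5, 6, 7} are all mutually reachable — one SCC of size 8.
That gives 1 strongly connected component.

1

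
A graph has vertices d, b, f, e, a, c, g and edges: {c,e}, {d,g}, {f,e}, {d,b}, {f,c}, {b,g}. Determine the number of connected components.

3

a is isolated — a component by itself.
Starting from c we can reach c, e, f. That is one component of size 3.
Starting from b we can reach b, d, g. That is one component of size 3.
Total: 3 components.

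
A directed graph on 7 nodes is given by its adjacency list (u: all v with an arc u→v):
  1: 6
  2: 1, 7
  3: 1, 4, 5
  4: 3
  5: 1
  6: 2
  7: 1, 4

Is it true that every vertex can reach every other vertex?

From 4 we can reach every vertex (1, 2, 3, 4, 5, 6, 7), and every vertex can reach 4 (1, 2, 3, 4, 5, 6, 7). So the whole graph is one strongly connected component.

Yes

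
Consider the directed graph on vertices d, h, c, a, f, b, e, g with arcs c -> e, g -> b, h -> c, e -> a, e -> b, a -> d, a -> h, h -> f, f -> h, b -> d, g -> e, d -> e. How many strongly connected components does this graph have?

{a, b, c, d, e, f, h} are all mutually reachable — one SCC of size 7.
{g} is an SCC by itself.
That gives 2 strongly connected components.

2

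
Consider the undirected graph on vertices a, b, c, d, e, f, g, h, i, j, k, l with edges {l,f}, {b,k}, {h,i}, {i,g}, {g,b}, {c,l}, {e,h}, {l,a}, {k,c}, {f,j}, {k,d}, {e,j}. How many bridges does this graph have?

The edges on the cycle e-h-i-g-b-k-c-l-f-j-e are not bridges since each lies on that cycle.
But removing a - l disconnects a from l; removing d - k disconnects d from k — these are bridges.
That makes 2 bridges.

2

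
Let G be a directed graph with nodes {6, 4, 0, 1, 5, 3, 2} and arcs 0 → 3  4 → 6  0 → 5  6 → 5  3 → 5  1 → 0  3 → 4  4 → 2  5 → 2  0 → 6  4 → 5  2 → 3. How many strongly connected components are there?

{2, 3, 4, 5, 6} are all mutually reachable — one SCC of size 5.
{1} is an SCC by itself.
{0} is an SCC by itself.
That gives 3 strongly connected components.

3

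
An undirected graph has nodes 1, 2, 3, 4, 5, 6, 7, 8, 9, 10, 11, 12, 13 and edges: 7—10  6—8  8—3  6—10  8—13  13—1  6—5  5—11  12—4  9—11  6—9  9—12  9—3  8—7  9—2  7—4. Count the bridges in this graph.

The edges on the cycle 6-9-12-4-7-8-6 are not bridges since each lies on that cycle.
But removing 13—8 disconnects 13 from 8; removing 13—1 disconnects 13 from 1; removing 9—2 disconnects 9 from 2 — these are bridges.
That makes 3 bridges.

3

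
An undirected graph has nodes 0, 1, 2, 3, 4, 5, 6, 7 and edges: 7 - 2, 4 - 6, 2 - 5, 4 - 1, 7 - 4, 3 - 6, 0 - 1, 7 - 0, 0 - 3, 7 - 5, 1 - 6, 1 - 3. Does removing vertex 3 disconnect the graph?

No

Deleting 3 leaves 1 component (was 1) (its neighbors 0, 1, 6 remain connected to each other), so 3 is not a cut vertex.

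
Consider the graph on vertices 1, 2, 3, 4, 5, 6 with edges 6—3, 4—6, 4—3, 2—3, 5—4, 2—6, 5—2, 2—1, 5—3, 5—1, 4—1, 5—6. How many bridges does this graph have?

The edges on the cycle 5-2-1-5 are not bridges since each lies on that cycle.
Every edge lies on some cycle, so there are no bridges.

0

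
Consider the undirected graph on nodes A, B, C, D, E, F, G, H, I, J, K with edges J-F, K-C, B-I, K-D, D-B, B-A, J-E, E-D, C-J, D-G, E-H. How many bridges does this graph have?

6

The edges on the cycle K-C-J-E-D-K are not bridges since each lies on that cycle.
But removing D-G disconnects D from G; removing B-A disconnects B from A; removing B-I disconnects B from I; removing E-H disconnects E from H — these are bridges.
In total 6 edges are bridges.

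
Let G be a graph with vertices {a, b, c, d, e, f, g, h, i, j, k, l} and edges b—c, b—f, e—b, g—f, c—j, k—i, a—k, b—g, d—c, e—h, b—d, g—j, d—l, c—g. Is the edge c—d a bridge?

No

After removing c—d, the path c-b-d still connects them, so the edge is not a bridge.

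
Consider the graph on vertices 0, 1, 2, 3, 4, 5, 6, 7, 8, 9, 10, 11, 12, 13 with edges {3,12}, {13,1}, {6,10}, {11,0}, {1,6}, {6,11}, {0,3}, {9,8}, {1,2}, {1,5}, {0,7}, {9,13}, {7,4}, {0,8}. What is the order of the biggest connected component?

Starting from 0 we can reach 0, 1, 2, 3, 4, 5, 6, 7, 8, 9, 10, 11, 12, 13. That is one component of size 14.
The largest has 14 vertices.

14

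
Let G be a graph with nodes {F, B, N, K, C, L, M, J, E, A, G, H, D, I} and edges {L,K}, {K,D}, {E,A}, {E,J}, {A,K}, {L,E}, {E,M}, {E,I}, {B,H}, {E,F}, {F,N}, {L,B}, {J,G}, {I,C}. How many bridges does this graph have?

10

The edges on the cycle L-E-A-K-L are not bridges since each lies on that cycle.
But removing K–D disconnects K from D; removing E–I disconnects E from I; removing I–C disconnects I from C; removing E–M disconnects E from M — these are bridges.
In total 10 edges are bridges.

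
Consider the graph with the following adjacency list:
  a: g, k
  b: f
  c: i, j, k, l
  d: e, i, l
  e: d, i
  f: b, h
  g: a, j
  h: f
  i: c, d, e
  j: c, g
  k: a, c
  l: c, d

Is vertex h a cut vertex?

Deleting h leaves 2 components (was 2), so h is not a cut vertex.

No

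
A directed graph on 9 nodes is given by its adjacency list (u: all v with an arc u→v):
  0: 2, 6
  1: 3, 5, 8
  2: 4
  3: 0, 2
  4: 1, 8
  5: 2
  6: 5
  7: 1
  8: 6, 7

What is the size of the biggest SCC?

{0, 1, 2, 3, 4, 5, 6, 7, 8} are all mutually reachable — one SCC of size 9.
The largest has 9 vertices.

9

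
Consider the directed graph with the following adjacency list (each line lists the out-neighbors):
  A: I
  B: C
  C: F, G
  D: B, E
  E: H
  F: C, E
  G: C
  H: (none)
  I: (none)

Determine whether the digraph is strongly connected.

There is no directed path from C to D, so the graph is not strongly connected.

No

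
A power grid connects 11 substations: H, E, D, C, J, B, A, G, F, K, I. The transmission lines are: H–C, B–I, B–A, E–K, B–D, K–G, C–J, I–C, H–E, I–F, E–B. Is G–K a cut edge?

Yes

Removing G–K leaves no path between G and K: the component count goes from 1 to 2. So it is a bridge.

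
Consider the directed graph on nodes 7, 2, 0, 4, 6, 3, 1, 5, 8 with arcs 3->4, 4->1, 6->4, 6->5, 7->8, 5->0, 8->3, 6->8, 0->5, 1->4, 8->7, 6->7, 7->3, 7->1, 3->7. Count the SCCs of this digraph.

5

{3, 7, 8} are all mutually reachable — one SCC of size 3.
{1, 4} are all mutually reachable — one SCC of size 2.
{0, 5} are all mutually reachable — one SCC of size 2.
{6} is an SCC by itself.
{2} is an SCC by itself.
That gives 5 strongly connected components.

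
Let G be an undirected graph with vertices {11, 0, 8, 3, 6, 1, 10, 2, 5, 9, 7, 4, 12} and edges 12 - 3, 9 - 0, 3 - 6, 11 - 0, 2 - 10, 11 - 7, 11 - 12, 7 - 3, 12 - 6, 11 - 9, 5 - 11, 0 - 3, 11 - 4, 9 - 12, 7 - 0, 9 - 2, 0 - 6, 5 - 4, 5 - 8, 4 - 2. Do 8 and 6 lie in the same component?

From 8 we can reach 0, 2, 3, 4, 5, 6, 7, 8, 9, 10, 11, 12, which includes 6.

Yes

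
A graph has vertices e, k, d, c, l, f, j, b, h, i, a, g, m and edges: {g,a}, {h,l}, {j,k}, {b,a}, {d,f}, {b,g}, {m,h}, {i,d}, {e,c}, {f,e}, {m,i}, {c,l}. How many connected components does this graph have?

Starting from j we can reach j, k. That is one component of size 2.
Starting from a we can reach a, b, g. That is one component of size 3.
Starting from c we can reach c, d, e, f, h, i, l, m. That is one component of size 8.
Total: 3 components.

3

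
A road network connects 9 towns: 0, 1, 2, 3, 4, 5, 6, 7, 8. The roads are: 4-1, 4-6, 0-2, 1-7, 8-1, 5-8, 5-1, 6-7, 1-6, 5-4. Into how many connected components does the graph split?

3 is isolated — a component by itself.
Starting from 0 we can reach 0, 2. That is one component of size 2.
Starting from 1 we can reach 1, 4, 5, 6, 7, 8. That is one component of size 6.
Total: 3 components.

3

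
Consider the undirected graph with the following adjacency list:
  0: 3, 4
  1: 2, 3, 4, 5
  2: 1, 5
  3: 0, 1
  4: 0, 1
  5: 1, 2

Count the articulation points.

1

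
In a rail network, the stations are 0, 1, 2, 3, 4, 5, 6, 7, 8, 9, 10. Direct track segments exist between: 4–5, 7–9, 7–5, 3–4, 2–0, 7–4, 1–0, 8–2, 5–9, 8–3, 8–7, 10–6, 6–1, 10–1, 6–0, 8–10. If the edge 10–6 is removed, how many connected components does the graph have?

1

10 and 6 are still connected via 10-1-6, so the component count stays at 1.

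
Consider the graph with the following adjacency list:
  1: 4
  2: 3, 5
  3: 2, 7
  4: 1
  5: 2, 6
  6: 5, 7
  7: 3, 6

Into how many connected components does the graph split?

Starting from 1 we can reach 1, 4. That is one component of size 2.
Starting from 2 we can reach 2, 3, 5, 6, 7. That is one component of size 5.
Total: 2 components.

2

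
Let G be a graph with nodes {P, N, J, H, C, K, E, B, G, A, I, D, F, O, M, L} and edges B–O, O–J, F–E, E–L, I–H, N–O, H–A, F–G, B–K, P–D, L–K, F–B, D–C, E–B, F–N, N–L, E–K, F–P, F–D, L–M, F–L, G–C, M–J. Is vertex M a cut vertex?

Deleting M leaves 2 components (was 2), so M is not a cut vertex.

No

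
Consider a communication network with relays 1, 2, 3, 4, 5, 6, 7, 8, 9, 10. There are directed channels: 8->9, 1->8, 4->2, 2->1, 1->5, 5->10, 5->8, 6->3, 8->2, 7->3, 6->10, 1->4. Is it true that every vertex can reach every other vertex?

There is no directed path from 2 to 7, so the graph is not strongly connected.

No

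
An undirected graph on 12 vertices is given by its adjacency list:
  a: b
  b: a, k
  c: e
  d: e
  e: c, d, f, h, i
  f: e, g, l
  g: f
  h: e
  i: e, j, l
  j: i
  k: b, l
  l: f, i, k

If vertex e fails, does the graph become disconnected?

Yes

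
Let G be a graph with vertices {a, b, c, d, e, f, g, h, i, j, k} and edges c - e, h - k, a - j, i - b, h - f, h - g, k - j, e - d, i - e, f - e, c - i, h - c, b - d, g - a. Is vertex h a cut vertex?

Deleting h raises the number of components from 1 to 2, so h is a cut vertex.

Yes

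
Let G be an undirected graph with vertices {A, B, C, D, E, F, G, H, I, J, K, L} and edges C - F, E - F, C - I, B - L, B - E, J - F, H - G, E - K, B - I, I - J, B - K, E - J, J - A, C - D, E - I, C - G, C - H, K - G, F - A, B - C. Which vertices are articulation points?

B, C

Removing B increases the component count from 1 to 2, so B is a cut vertex.
Removing C increases the component count from 1 to 2, so C is a cut vertex.
By contrast removing G leaves 1 component; it is not a cut vertex. No other vertex is a cut vertex either.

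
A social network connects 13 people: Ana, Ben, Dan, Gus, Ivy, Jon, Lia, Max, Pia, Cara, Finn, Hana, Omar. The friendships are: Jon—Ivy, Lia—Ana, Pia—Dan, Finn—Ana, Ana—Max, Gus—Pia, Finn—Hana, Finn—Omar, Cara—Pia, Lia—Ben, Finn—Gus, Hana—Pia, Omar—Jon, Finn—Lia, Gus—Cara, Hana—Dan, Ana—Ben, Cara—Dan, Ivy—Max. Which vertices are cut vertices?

Removing Finn increases the component count from 1 to 2, so Finn is a cut vertex.
By contrast removing Ana leaves 1 component; it is not a cut vertex. No other vertex is a cut vertex either.

Finn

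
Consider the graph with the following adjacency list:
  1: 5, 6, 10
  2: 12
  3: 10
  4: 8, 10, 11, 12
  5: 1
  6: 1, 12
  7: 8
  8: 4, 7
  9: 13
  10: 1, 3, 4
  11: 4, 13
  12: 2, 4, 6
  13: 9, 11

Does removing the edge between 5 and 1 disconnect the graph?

Yes

Removing 5-1 leaves no path between 5 and 1: the component count goes from 1 to 2. So it is a bridge.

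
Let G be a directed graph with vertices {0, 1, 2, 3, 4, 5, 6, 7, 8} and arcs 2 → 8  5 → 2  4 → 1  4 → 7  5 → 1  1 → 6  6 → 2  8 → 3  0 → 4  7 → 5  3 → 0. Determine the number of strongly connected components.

1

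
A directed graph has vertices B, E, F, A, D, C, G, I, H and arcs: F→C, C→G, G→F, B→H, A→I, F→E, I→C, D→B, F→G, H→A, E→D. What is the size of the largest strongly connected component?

9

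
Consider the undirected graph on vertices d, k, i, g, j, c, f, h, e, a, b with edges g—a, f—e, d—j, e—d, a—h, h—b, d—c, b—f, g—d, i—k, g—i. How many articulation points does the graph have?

Removing d increases the component count from 1 to 3, so d is a cut vertex.
Removing g increases the component count from 1 to 2, so g is a cut vertex.
Removing i increases the component count from 1 to 2, so i is a cut vertex.
By contrast removing e leaves 1 component; it is not a cut vertex. No other vertex is a cut vertex either.

3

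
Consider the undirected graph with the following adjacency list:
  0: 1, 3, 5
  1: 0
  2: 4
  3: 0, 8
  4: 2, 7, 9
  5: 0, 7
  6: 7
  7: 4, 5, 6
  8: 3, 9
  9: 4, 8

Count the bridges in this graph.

3

The edges on the cycle 9-8-3-0-5-7-4-9 are not bridges since each lies on that cycle.
But removing 6-7 disconnects 6 from 7; removing 2-4 disconnects 2 from 4; removing 0-1 disconnects 0 from 1 — these are bridges.
That makes 3 bridges.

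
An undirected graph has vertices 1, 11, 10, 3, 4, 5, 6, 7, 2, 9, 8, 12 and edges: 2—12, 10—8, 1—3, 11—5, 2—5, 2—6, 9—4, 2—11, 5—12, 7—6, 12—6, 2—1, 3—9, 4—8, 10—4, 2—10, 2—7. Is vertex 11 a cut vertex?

Deleting 11 leaves 1 component (was 1) (its neighbors 2, 5 remain connected to each other), so 11 is not a cut vertex.

No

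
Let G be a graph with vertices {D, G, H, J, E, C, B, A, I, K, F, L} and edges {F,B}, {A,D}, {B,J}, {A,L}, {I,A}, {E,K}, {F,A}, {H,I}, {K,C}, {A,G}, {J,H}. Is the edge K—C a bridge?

Yes

Removing K—C leaves no path between K and C: the component count goes from 2 to 3. So it is a bridge.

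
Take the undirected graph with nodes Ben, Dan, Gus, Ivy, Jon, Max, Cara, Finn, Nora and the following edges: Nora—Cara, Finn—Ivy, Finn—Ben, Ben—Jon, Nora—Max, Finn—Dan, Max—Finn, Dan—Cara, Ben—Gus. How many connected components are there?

Starting from Ben we can reach Ben, Dan, Gus, Ivy, Jon, Max, Cara, Finn, Nora. That is one component of size 9.
Total: 1 component.

1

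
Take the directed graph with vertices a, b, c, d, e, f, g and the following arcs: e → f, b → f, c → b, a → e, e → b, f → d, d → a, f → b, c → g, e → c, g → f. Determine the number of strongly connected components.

1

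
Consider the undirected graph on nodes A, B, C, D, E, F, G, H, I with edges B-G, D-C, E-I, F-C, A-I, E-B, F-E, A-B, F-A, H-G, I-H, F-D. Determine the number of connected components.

Starting from A we can reach A, B, C, D, E, F, G, H, I. That is one component of size 9.
Total: 1 component.

1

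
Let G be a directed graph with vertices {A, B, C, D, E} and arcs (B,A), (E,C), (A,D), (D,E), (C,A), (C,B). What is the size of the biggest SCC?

5

{A, B, C, D, E} are all mutually reachable — one SCC of size 5.
The largest has 5 vertices.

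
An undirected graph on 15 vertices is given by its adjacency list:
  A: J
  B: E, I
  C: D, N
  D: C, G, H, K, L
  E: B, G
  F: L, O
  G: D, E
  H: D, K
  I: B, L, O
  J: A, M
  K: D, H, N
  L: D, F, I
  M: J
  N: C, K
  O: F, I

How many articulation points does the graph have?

Removing D increases the component count from 2 to 3, so D is a cut vertex.
Removing J increases the component count from 2 to 3, so J is a cut vertex.
By contrast removing B leaves 2 components; it is not a cut vertex. No other vertex is a cut vertex either.

2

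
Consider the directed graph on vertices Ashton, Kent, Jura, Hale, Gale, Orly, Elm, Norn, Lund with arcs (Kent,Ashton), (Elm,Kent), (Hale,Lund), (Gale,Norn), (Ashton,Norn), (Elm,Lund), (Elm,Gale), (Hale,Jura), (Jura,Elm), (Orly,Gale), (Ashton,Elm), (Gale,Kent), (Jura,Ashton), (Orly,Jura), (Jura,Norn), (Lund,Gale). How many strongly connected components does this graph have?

{Elm, Gale, Kent, Lund, Ashton} are all mutually reachable — one SCC of size 5.
{Orly} is an SCC by itself.
{Jura} is an SCC by itself.
{Hale} is an SCC by itself.
{Norn} is an SCC by itself.
That gives 5 strongly connected components.

5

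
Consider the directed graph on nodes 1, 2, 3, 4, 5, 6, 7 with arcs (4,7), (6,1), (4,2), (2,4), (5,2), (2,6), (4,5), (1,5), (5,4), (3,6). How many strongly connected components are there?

3

{1, 2, 4, 5, 6} are all mutually reachable — one SCC of size 5.
{7} is an SCC by itself.
{3} is an SCC by itself.
That gives 3 strongly connected components.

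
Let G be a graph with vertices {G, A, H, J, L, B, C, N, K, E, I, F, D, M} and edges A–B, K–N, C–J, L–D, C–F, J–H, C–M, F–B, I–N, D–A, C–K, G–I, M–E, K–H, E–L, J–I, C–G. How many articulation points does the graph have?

1

Removing C increases the component count from 1 to 2, so C is a cut vertex.
By contrast removing M leaves 1 component; it is not a cut vertex. No other vertex is a cut vertex either.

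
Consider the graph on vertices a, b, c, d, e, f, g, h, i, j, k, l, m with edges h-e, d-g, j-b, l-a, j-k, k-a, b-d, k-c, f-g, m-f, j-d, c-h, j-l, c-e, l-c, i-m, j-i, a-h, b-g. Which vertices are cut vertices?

j

Removing j increases the component count from 1 to 2, so j is a cut vertex.
By contrast removing b leaves 1 component; it is not a cut vertex. No other vertex is a cut vertex either.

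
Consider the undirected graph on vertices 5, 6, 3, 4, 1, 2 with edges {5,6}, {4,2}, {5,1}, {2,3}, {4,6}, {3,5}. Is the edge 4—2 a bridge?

After removing 4—2, the path 4-6-5-3-2 still connects them, so the edge is not a bridge.

No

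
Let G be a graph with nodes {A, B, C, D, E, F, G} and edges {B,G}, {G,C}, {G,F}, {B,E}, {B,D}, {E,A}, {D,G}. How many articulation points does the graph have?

3

Removing B increases the component count from 1 to 2, so B is a cut vertex.
Removing E increases the component count from 1 to 2, so E is a cut vertex.
Removing G increases the component count from 1 to 3, so G is a cut vertex.
By contrast removing A leaves 1 component; it is not a cut vertex. No other vertex is a cut vertex either.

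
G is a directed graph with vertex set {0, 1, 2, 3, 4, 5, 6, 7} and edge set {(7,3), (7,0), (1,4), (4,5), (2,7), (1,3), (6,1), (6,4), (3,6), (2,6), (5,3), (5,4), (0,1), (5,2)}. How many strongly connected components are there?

1

{0, 1, 2, 3, 4, 5, 6, 7} are all mutually reachable — one SCC of size 8.
That gives 1 strongly connected component.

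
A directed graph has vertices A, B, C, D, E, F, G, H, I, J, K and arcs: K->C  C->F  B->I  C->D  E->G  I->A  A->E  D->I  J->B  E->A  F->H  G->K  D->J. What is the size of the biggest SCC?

9

{A, B, C, D, E, G, I, J, K} are all mutually reachable — one SCC of size 9.
{H} is an SCC by itself.
{F} is an SCC by itself.
The largest has 9 vertices.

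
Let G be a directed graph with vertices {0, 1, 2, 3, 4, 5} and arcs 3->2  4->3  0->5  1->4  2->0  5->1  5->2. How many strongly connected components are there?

{0, 1, 2, 3, 4, 5} are all mutually reachable — one SCC of size 6.
That gives 1 strongly connected component.

1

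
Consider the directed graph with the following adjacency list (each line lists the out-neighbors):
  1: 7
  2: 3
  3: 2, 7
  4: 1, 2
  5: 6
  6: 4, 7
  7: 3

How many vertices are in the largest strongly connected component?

3

{2, 3, 7} are all mutually reachable — one SCC of size 3.
{5} is an SCC by itself.
{4} is an SCC by itself.
{6} is an SCC by itself.
{1} is an SCC by itself.
The largest has 3 vertices.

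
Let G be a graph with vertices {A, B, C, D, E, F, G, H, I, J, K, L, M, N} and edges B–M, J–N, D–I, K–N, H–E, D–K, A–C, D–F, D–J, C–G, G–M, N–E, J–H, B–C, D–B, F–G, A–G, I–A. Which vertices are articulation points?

D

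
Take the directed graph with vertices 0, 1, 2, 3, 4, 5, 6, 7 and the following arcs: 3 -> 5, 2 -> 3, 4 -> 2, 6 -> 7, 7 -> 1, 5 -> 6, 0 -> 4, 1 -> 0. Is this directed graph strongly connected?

Yes

From 1 we can reach every vertex (0, 1, 2, 3, 4, 5, 6, 7), and every vertex can reach 1 (0, 1, 2, 3, 4, 5, 6, 7). So the whole graph is one strongly connected component.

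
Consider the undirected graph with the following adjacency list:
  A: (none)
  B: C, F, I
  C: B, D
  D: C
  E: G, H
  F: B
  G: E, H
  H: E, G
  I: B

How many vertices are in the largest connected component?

5

A is isolated — a component by itself.
Starting from E we can reach E, G, H. That is one component of size 3.
Starting from B we can reach B, C, D, F, I. That is one component of size 5.
The largest has 5 vertices.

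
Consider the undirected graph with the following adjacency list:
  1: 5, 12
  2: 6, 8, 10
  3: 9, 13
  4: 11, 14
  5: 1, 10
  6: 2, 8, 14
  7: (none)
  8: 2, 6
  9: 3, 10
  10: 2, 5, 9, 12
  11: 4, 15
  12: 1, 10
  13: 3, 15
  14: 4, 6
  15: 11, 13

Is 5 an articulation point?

No

Deleting 5 leaves 2 components (was 2), so 5 is not a cut vertex.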